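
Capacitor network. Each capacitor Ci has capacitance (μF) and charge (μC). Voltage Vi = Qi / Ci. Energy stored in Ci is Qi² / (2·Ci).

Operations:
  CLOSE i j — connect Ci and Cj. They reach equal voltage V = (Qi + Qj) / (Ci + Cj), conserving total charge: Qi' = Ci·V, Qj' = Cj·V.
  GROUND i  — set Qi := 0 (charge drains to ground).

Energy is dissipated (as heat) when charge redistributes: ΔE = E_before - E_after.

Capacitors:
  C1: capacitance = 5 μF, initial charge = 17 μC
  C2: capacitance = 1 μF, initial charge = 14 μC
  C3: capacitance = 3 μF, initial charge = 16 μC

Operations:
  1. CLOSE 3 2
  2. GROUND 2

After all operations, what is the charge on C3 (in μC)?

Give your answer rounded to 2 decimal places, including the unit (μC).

Answer: 22.50 μC

Derivation:
Initial: C1(5μF, Q=17μC, V=3.40V), C2(1μF, Q=14μC, V=14.00V), C3(3μF, Q=16μC, V=5.33V)
Op 1: CLOSE 3-2: Q_total=30.00, C_total=4.00, V=7.50; Q3=22.50, Q2=7.50; dissipated=28.167
Op 2: GROUND 2: Q2=0; energy lost=28.125
Final charges: Q1=17.00, Q2=0.00, Q3=22.50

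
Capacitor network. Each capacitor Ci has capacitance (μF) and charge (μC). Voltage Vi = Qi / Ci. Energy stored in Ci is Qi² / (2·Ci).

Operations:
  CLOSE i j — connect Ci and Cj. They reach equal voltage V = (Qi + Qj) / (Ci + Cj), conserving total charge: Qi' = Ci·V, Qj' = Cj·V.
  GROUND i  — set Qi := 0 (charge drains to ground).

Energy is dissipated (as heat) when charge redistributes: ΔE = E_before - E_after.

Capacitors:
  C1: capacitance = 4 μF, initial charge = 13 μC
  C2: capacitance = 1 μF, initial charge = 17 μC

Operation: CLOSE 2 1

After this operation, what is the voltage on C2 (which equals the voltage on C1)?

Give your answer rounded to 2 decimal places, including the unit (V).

Answer: 6.00 V

Derivation:
Initial: C1(4μF, Q=13μC, V=3.25V), C2(1μF, Q=17μC, V=17.00V)
Op 1: CLOSE 2-1: Q_total=30.00, C_total=5.00, V=6.00; Q2=6.00, Q1=24.00; dissipated=75.625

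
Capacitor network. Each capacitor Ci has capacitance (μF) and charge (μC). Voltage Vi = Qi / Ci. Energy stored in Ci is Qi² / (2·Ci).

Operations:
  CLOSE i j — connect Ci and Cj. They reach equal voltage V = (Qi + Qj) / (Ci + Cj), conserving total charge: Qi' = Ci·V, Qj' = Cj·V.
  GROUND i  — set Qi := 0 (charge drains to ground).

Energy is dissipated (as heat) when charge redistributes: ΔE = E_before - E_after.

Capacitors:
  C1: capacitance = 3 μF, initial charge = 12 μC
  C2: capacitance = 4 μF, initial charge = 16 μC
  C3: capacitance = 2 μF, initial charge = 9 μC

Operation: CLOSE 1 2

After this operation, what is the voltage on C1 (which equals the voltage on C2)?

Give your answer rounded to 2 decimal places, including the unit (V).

Answer: 4.00 V

Derivation:
Initial: C1(3μF, Q=12μC, V=4.00V), C2(4μF, Q=16μC, V=4.00V), C3(2μF, Q=9μC, V=4.50V)
Op 1: CLOSE 1-2: Q_total=28.00, C_total=7.00, V=4.00; Q1=12.00, Q2=16.00; dissipated=0.000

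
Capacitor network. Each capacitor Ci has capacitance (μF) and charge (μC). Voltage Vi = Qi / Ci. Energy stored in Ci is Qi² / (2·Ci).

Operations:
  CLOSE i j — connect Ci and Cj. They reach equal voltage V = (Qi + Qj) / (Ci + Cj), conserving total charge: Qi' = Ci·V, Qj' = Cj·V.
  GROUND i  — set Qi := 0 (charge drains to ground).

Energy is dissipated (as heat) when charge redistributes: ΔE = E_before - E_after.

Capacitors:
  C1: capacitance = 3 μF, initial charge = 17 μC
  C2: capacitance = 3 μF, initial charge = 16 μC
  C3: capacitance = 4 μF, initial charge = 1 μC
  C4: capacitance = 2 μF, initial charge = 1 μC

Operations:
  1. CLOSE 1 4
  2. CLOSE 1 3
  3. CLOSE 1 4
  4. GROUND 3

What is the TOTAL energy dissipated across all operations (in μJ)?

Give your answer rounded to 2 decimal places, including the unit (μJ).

Initial: C1(3μF, Q=17μC, V=5.67V), C2(3μF, Q=16μC, V=5.33V), C3(4μF, Q=1μC, V=0.25V), C4(2μF, Q=1μC, V=0.50V)
Op 1: CLOSE 1-4: Q_total=18.00, C_total=5.00, V=3.60; Q1=10.80, Q4=7.20; dissipated=16.017
Op 2: CLOSE 1-3: Q_total=11.80, C_total=7.00, V=1.69; Q1=5.06, Q3=6.74; dissipated=9.619
Op 3: CLOSE 1-4: Q_total=12.26, C_total=5.00, V=2.45; Q1=7.35, Q4=4.90; dissipated=2.199
Op 4: GROUND 3: Q3=0; energy lost=5.683
Total dissipated: 33.518 μJ

Answer: 33.52 μJ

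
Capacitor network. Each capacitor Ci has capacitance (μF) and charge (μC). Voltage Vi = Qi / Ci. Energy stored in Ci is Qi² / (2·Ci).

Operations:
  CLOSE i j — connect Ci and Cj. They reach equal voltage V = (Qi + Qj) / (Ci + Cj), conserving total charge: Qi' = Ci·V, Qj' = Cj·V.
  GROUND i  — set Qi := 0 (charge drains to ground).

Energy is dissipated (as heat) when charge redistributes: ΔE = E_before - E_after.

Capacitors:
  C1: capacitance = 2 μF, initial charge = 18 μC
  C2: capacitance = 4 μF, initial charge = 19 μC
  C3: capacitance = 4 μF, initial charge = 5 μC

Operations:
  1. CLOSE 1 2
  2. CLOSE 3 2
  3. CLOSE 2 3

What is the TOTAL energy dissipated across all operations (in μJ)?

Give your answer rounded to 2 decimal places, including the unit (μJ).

Answer: 36.22 μJ

Derivation:
Initial: C1(2μF, Q=18μC, V=9.00V), C2(4μF, Q=19μC, V=4.75V), C3(4μF, Q=5μC, V=1.25V)
Op 1: CLOSE 1-2: Q_total=37.00, C_total=6.00, V=6.17; Q1=12.33, Q2=24.67; dissipated=12.042
Op 2: CLOSE 3-2: Q_total=29.67, C_total=8.00, V=3.71; Q3=14.83, Q2=14.83; dissipated=24.174
Op 3: CLOSE 2-3: Q_total=29.67, C_total=8.00, V=3.71; Q2=14.83, Q3=14.83; dissipated=0.000
Total dissipated: 36.215 μJ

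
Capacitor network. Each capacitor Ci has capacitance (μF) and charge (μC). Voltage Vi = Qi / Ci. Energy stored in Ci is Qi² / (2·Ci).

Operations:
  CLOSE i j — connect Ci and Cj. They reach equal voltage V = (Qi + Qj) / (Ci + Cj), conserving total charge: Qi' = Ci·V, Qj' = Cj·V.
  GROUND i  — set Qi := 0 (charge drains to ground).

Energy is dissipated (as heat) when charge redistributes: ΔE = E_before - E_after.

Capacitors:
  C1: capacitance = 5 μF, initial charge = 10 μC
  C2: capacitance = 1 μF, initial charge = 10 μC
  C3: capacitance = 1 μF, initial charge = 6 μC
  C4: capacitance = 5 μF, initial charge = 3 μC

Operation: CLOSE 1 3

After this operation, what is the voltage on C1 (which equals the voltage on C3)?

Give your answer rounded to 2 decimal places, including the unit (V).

Answer: 2.67 V

Derivation:
Initial: C1(5μF, Q=10μC, V=2.00V), C2(1μF, Q=10μC, V=10.00V), C3(1μF, Q=6μC, V=6.00V), C4(5μF, Q=3μC, V=0.60V)
Op 1: CLOSE 1-3: Q_total=16.00, C_total=6.00, V=2.67; Q1=13.33, Q3=2.67; dissipated=6.667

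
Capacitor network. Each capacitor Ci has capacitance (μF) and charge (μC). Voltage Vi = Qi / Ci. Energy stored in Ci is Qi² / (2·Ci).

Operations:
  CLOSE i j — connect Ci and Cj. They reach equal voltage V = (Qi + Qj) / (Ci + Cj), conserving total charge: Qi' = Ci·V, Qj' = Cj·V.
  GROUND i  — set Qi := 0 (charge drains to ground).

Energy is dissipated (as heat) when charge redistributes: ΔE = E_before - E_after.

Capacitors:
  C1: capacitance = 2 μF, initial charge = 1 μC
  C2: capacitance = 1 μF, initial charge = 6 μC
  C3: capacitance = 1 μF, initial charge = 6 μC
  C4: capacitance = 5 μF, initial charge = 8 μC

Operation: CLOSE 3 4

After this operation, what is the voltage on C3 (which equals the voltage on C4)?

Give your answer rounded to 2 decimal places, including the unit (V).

Initial: C1(2μF, Q=1μC, V=0.50V), C2(1μF, Q=6μC, V=6.00V), C3(1μF, Q=6μC, V=6.00V), C4(5μF, Q=8μC, V=1.60V)
Op 1: CLOSE 3-4: Q_total=14.00, C_total=6.00, V=2.33; Q3=2.33, Q4=11.67; dissipated=8.067

Answer: 2.33 V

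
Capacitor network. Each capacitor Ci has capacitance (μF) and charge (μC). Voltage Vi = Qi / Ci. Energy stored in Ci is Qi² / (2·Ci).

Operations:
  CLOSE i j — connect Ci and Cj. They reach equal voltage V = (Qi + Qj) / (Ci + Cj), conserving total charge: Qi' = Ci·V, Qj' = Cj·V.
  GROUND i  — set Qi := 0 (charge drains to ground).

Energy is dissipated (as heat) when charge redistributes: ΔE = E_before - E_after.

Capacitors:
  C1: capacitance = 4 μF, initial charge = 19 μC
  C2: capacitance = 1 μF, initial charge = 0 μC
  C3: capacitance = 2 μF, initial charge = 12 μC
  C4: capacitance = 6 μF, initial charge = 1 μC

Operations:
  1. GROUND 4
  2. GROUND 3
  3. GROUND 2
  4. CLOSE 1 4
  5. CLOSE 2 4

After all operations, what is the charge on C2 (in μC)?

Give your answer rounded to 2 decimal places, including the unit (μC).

Initial: C1(4μF, Q=19μC, V=4.75V), C2(1μF, Q=0μC, V=0.00V), C3(2μF, Q=12μC, V=6.00V), C4(6μF, Q=1μC, V=0.17V)
Op 1: GROUND 4: Q4=0; energy lost=0.083
Op 2: GROUND 3: Q3=0; energy lost=36.000
Op 3: GROUND 2: Q2=0; energy lost=0.000
Op 4: CLOSE 1-4: Q_total=19.00, C_total=10.00, V=1.90; Q1=7.60, Q4=11.40; dissipated=27.075
Op 5: CLOSE 2-4: Q_total=11.40, C_total=7.00, V=1.63; Q2=1.63, Q4=9.77; dissipated=1.547
Final charges: Q1=7.60, Q2=1.63, Q3=0.00, Q4=9.77

Answer: 1.63 μC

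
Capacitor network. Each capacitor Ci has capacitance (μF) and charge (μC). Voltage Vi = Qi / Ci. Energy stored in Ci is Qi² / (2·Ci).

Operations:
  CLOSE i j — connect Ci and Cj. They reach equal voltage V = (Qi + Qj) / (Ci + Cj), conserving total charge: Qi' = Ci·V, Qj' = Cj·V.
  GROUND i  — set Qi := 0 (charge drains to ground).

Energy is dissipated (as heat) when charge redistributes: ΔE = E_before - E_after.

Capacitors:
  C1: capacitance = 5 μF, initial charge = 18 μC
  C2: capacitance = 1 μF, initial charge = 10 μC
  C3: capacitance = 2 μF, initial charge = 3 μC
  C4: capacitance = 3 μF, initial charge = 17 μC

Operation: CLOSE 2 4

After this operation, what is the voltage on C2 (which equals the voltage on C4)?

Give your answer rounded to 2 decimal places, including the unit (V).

Answer: 6.75 V

Derivation:
Initial: C1(5μF, Q=18μC, V=3.60V), C2(1μF, Q=10μC, V=10.00V), C3(2μF, Q=3μC, V=1.50V), C4(3μF, Q=17μC, V=5.67V)
Op 1: CLOSE 2-4: Q_total=27.00, C_total=4.00, V=6.75; Q2=6.75, Q4=20.25; dissipated=7.042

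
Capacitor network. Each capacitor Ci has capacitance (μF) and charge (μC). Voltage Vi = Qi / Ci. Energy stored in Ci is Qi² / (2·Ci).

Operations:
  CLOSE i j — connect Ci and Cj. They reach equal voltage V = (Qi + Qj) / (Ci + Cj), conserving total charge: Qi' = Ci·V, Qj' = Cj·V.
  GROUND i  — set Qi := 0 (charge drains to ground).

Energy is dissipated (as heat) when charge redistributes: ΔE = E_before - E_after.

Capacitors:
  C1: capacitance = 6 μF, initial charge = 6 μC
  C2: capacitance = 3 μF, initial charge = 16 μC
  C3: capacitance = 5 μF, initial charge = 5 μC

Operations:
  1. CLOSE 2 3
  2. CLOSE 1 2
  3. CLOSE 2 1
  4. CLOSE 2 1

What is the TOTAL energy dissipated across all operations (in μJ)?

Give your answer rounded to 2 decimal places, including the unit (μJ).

Answer: 20.24 μJ

Derivation:
Initial: C1(6μF, Q=6μC, V=1.00V), C2(3μF, Q=16μC, V=5.33V), C3(5μF, Q=5μC, V=1.00V)
Op 1: CLOSE 2-3: Q_total=21.00, C_total=8.00, V=2.62; Q2=7.88, Q3=13.12; dissipated=17.604
Op 2: CLOSE 1-2: Q_total=13.88, C_total=9.00, V=1.54; Q1=9.25, Q2=4.62; dissipated=2.641
Op 3: CLOSE 2-1: Q_total=13.88, C_total=9.00, V=1.54; Q2=4.62, Q1=9.25; dissipated=0.000
Op 4: CLOSE 2-1: Q_total=13.88, C_total=9.00, V=1.54; Q2=4.62, Q1=9.25; dissipated=0.000
Total dissipated: 20.245 μJ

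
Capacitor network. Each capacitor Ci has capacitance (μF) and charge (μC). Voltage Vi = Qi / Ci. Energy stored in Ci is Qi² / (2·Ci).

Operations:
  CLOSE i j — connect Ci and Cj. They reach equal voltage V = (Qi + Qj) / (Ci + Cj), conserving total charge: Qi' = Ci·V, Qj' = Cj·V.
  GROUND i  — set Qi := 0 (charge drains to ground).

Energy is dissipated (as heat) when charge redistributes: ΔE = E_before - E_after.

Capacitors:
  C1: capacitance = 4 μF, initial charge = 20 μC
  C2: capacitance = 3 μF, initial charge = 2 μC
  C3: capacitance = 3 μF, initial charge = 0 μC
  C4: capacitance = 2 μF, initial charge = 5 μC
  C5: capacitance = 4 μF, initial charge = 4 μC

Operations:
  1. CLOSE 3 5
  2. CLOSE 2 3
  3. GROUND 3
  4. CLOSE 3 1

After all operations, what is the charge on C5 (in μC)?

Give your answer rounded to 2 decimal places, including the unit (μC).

Answer: 2.29 μC

Derivation:
Initial: C1(4μF, Q=20μC, V=5.00V), C2(3μF, Q=2μC, V=0.67V), C3(3μF, Q=0μC, V=0.00V), C4(2μF, Q=5μC, V=2.50V), C5(4μF, Q=4μC, V=1.00V)
Op 1: CLOSE 3-5: Q_total=4.00, C_total=7.00, V=0.57; Q3=1.71, Q5=2.29; dissipated=0.857
Op 2: CLOSE 2-3: Q_total=3.71, C_total=6.00, V=0.62; Q2=1.86, Q3=1.86; dissipated=0.007
Op 3: GROUND 3: Q3=0; energy lost=0.575
Op 4: CLOSE 3-1: Q_total=20.00, C_total=7.00, V=2.86; Q3=8.57, Q1=11.43; dissipated=21.429
Final charges: Q1=11.43, Q2=1.86, Q3=8.57, Q4=5.00, Q5=2.29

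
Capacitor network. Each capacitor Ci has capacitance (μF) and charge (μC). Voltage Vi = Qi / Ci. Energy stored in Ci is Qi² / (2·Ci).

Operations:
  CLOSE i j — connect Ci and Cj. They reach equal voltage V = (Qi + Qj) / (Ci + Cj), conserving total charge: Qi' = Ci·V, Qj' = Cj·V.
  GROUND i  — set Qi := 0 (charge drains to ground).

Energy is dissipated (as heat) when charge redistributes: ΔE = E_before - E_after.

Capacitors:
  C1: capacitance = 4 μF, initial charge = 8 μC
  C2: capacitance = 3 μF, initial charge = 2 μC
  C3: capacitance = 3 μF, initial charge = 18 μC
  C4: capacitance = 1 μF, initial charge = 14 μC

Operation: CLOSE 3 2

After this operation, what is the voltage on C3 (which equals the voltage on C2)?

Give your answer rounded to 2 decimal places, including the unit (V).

Initial: C1(4μF, Q=8μC, V=2.00V), C2(3μF, Q=2μC, V=0.67V), C3(3μF, Q=18μC, V=6.00V), C4(1μF, Q=14μC, V=14.00V)
Op 1: CLOSE 3-2: Q_total=20.00, C_total=6.00, V=3.33; Q3=10.00, Q2=10.00; dissipated=21.333

Answer: 3.33 V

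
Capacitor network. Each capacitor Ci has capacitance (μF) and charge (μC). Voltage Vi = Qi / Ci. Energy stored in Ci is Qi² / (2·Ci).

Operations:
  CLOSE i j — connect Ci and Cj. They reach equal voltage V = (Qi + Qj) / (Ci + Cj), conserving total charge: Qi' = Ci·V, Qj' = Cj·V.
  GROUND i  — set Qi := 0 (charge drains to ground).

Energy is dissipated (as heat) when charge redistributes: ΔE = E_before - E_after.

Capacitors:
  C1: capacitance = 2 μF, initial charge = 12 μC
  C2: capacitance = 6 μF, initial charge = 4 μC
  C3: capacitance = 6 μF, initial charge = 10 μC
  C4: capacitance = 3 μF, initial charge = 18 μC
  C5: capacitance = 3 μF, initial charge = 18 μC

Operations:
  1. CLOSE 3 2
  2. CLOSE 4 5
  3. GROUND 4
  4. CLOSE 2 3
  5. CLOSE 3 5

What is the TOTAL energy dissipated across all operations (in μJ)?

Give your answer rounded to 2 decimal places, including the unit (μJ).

Initial: C1(2μF, Q=12μC, V=6.00V), C2(6μF, Q=4μC, V=0.67V), C3(6μF, Q=10μC, V=1.67V), C4(3μF, Q=18μC, V=6.00V), C5(3μF, Q=18μC, V=6.00V)
Op 1: CLOSE 3-2: Q_total=14.00, C_total=12.00, V=1.17; Q3=7.00, Q2=7.00; dissipated=1.500
Op 2: CLOSE 4-5: Q_total=36.00, C_total=6.00, V=6.00; Q4=18.00, Q5=18.00; dissipated=0.000
Op 3: GROUND 4: Q4=0; energy lost=54.000
Op 4: CLOSE 2-3: Q_total=14.00, C_total=12.00, V=1.17; Q2=7.00, Q3=7.00; dissipated=0.000
Op 5: CLOSE 3-5: Q_total=25.00, C_total=9.00, V=2.78; Q3=16.67, Q5=8.33; dissipated=23.361
Total dissipated: 78.861 μJ

Answer: 78.86 μJ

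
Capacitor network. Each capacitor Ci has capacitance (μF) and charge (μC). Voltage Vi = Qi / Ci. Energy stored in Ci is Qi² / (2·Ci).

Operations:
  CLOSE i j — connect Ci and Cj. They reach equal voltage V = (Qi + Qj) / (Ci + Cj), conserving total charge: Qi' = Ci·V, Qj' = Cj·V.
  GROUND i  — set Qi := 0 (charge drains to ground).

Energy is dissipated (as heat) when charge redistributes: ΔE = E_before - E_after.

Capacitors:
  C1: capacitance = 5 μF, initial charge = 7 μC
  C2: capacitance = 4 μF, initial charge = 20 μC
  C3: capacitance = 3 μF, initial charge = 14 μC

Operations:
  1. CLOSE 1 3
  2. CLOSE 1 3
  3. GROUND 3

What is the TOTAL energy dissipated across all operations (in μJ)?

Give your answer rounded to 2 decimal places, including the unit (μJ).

Answer: 20.34 μJ

Derivation:
Initial: C1(5μF, Q=7μC, V=1.40V), C2(4μF, Q=20μC, V=5.00V), C3(3μF, Q=14μC, V=4.67V)
Op 1: CLOSE 1-3: Q_total=21.00, C_total=8.00, V=2.62; Q1=13.12, Q3=7.88; dissipated=10.004
Op 2: CLOSE 1-3: Q_total=21.00, C_total=8.00, V=2.62; Q1=13.12, Q3=7.88; dissipated=0.000
Op 3: GROUND 3: Q3=0; energy lost=10.336
Total dissipated: 20.340 μJ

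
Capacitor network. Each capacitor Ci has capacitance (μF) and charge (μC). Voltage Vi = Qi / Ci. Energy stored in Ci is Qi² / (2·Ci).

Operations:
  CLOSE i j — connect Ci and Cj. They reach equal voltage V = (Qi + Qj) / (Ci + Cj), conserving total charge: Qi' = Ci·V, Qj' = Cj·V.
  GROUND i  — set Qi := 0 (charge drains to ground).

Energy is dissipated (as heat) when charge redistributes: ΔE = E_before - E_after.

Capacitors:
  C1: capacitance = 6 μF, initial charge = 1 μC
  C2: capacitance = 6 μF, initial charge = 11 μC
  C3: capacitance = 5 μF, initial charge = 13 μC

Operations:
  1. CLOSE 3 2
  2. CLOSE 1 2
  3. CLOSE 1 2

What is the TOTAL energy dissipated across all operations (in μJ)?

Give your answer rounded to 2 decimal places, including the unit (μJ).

Initial: C1(6μF, Q=1μC, V=0.17V), C2(6μF, Q=11μC, V=1.83V), C3(5μF, Q=13μC, V=2.60V)
Op 1: CLOSE 3-2: Q_total=24.00, C_total=11.00, V=2.18; Q3=10.91, Q2=13.09; dissipated=0.802
Op 2: CLOSE 1-2: Q_total=14.09, C_total=12.00, V=1.17; Q1=7.05, Q2=7.05; dissipated=6.091
Op 3: CLOSE 1-2: Q_total=14.09, C_total=12.00, V=1.17; Q1=7.05, Q2=7.05; dissipated=0.000
Total dissipated: 6.893 μJ

Answer: 6.89 μJ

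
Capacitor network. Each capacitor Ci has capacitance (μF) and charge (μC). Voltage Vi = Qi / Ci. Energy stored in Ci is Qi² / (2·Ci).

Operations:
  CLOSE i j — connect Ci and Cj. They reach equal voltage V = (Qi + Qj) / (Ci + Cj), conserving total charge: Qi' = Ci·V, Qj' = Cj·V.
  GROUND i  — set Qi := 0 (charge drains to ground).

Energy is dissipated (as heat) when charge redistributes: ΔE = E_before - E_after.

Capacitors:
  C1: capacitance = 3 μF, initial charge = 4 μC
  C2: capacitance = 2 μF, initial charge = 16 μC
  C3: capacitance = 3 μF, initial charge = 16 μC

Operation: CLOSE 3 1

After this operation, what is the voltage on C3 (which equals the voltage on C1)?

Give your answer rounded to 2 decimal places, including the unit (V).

Initial: C1(3μF, Q=4μC, V=1.33V), C2(2μF, Q=16μC, V=8.00V), C3(3μF, Q=16μC, V=5.33V)
Op 1: CLOSE 3-1: Q_total=20.00, C_total=6.00, V=3.33; Q3=10.00, Q1=10.00; dissipated=12.000

Answer: 3.33 V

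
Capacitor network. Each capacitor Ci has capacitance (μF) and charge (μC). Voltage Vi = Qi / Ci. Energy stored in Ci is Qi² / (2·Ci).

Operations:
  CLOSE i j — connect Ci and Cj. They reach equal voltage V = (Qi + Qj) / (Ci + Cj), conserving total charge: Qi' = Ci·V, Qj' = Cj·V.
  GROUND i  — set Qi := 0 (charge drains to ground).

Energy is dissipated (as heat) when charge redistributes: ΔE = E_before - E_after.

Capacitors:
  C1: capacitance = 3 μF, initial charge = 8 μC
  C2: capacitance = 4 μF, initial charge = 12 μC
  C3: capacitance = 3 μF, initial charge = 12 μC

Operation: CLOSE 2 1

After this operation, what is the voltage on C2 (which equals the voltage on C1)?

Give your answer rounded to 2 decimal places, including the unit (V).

Initial: C1(3μF, Q=8μC, V=2.67V), C2(4μF, Q=12μC, V=3.00V), C3(3μF, Q=12μC, V=4.00V)
Op 1: CLOSE 2-1: Q_total=20.00, C_total=7.00, V=2.86; Q2=11.43, Q1=8.57; dissipated=0.095

Answer: 2.86 V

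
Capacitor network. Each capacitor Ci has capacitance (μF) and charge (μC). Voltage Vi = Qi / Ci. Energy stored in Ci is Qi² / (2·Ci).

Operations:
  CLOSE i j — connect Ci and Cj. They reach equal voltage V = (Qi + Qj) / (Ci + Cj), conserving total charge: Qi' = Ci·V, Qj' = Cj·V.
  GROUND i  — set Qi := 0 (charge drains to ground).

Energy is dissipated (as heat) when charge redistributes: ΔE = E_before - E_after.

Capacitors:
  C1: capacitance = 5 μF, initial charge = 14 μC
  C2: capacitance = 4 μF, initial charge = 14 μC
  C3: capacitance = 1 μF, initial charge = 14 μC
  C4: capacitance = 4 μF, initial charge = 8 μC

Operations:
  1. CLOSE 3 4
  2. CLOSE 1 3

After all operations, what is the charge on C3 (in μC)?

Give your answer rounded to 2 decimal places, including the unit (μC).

Initial: C1(5μF, Q=14μC, V=2.80V), C2(4μF, Q=14μC, V=3.50V), C3(1μF, Q=14μC, V=14.00V), C4(4μF, Q=8μC, V=2.00V)
Op 1: CLOSE 3-4: Q_total=22.00, C_total=5.00, V=4.40; Q3=4.40, Q4=17.60; dissipated=57.600
Op 2: CLOSE 1-3: Q_total=18.40, C_total=6.00, V=3.07; Q1=15.33, Q3=3.07; dissipated=1.067
Final charges: Q1=15.33, Q2=14.00, Q3=3.07, Q4=17.60

Answer: 3.07 μC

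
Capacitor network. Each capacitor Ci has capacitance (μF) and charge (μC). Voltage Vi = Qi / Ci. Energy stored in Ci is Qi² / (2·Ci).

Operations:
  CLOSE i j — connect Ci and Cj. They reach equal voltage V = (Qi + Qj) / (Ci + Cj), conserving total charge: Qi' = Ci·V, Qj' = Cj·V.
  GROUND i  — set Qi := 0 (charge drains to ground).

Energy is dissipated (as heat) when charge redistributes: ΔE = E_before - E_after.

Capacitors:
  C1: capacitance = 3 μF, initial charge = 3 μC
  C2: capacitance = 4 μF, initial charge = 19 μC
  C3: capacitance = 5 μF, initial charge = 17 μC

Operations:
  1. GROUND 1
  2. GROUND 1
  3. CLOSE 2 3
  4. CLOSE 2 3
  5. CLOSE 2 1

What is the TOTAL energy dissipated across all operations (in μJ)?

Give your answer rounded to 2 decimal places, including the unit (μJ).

Initial: C1(3μF, Q=3μC, V=1.00V), C2(4μF, Q=19μC, V=4.75V), C3(5μF, Q=17μC, V=3.40V)
Op 1: GROUND 1: Q1=0; energy lost=1.500
Op 2: GROUND 1: Q1=0; energy lost=0.000
Op 3: CLOSE 2-3: Q_total=36.00, C_total=9.00, V=4.00; Q2=16.00, Q3=20.00; dissipated=2.025
Op 4: CLOSE 2-3: Q_total=36.00, C_total=9.00, V=4.00; Q2=16.00, Q3=20.00; dissipated=0.000
Op 5: CLOSE 2-1: Q_total=16.00, C_total=7.00, V=2.29; Q2=9.14, Q1=6.86; dissipated=13.714
Total dissipated: 17.239 μJ

Answer: 17.24 μJ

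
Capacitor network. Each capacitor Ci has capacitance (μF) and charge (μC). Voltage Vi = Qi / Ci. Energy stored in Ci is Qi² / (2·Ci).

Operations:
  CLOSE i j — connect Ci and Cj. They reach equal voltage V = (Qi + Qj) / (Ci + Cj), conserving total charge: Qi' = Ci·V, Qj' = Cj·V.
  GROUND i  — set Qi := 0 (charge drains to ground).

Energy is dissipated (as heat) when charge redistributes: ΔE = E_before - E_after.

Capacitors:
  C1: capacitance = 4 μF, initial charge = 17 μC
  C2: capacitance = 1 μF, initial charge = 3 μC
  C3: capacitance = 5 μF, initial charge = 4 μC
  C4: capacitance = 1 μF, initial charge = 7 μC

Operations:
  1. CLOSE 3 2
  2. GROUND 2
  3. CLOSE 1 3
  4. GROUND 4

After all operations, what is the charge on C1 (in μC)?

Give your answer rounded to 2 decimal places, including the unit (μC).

Initial: C1(4μF, Q=17μC, V=4.25V), C2(1μF, Q=3μC, V=3.00V), C3(5μF, Q=4μC, V=0.80V), C4(1μF, Q=7μC, V=7.00V)
Op 1: CLOSE 3-2: Q_total=7.00, C_total=6.00, V=1.17; Q3=5.83, Q2=1.17; dissipated=2.017
Op 2: GROUND 2: Q2=0; energy lost=0.681
Op 3: CLOSE 1-3: Q_total=22.83, C_total=9.00, V=2.54; Q1=10.15, Q3=12.69; dissipated=10.563
Op 4: GROUND 4: Q4=0; energy lost=24.500
Final charges: Q1=10.15, Q2=0.00, Q3=12.69, Q4=0.00

Answer: 10.15 μC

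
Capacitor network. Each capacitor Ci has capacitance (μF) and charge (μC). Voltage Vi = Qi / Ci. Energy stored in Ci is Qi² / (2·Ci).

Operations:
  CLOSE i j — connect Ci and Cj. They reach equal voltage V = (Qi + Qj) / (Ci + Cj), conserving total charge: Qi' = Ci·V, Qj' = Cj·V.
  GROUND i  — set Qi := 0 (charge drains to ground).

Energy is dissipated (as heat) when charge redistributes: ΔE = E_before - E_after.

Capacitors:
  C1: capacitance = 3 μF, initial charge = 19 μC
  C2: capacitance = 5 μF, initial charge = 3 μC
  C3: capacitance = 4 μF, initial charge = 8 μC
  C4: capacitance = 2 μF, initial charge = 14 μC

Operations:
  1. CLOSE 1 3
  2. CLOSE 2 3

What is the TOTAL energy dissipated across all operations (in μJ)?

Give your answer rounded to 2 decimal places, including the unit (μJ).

Answer: 27.88 μJ

Derivation:
Initial: C1(3μF, Q=19μC, V=6.33V), C2(5μF, Q=3μC, V=0.60V), C3(4μF, Q=8μC, V=2.00V), C4(2μF, Q=14μC, V=7.00V)
Op 1: CLOSE 1-3: Q_total=27.00, C_total=7.00, V=3.86; Q1=11.57, Q3=15.43; dissipated=16.095
Op 2: CLOSE 2-3: Q_total=18.43, C_total=9.00, V=2.05; Q2=10.24, Q3=8.19; dissipated=11.788
Total dissipated: 27.883 μJ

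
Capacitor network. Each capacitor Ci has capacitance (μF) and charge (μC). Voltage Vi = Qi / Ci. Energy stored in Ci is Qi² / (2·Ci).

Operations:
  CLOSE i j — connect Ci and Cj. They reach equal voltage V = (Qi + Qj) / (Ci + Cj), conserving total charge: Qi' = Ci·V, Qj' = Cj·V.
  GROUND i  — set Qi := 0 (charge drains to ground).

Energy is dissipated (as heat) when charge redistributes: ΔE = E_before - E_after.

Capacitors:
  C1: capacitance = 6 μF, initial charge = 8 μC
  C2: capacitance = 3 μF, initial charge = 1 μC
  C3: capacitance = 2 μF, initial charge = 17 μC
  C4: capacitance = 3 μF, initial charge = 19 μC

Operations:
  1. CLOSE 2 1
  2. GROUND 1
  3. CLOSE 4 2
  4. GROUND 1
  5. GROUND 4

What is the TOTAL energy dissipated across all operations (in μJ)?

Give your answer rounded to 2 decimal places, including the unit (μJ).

Answer: 45.50 μJ

Derivation:
Initial: C1(6μF, Q=8μC, V=1.33V), C2(3μF, Q=1μC, V=0.33V), C3(2μF, Q=17μC, V=8.50V), C4(3μF, Q=19μC, V=6.33V)
Op 1: CLOSE 2-1: Q_total=9.00, C_total=9.00, V=1.00; Q2=3.00, Q1=6.00; dissipated=1.000
Op 2: GROUND 1: Q1=0; energy lost=3.000
Op 3: CLOSE 4-2: Q_total=22.00, C_total=6.00, V=3.67; Q4=11.00, Q2=11.00; dissipated=21.333
Op 4: GROUND 1: Q1=0; energy lost=0.000
Op 5: GROUND 4: Q4=0; energy lost=20.167
Total dissipated: 45.500 μJ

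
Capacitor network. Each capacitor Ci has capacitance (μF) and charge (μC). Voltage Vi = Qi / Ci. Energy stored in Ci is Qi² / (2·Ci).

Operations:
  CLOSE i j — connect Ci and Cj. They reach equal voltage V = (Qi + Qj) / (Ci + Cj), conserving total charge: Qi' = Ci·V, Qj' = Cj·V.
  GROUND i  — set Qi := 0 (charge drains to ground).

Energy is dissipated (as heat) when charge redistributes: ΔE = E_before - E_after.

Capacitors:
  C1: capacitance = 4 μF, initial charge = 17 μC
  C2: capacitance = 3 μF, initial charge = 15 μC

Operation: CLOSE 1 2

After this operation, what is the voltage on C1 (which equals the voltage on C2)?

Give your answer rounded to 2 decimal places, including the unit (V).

Answer: 4.57 V

Derivation:
Initial: C1(4μF, Q=17μC, V=4.25V), C2(3μF, Q=15μC, V=5.00V)
Op 1: CLOSE 1-2: Q_total=32.00, C_total=7.00, V=4.57; Q1=18.29, Q2=13.71; dissipated=0.482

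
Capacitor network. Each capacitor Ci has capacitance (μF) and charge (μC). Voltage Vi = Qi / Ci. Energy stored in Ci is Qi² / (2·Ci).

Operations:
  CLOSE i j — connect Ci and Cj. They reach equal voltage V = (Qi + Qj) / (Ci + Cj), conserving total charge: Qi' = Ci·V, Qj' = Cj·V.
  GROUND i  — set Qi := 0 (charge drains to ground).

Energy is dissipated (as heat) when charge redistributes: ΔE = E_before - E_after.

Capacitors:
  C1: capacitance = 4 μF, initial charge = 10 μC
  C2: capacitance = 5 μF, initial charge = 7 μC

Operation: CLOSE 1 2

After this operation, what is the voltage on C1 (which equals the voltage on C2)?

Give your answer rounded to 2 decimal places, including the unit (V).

Answer: 1.89 V

Derivation:
Initial: C1(4μF, Q=10μC, V=2.50V), C2(5μF, Q=7μC, V=1.40V)
Op 1: CLOSE 1-2: Q_total=17.00, C_total=9.00, V=1.89; Q1=7.56, Q2=9.44; dissipated=1.344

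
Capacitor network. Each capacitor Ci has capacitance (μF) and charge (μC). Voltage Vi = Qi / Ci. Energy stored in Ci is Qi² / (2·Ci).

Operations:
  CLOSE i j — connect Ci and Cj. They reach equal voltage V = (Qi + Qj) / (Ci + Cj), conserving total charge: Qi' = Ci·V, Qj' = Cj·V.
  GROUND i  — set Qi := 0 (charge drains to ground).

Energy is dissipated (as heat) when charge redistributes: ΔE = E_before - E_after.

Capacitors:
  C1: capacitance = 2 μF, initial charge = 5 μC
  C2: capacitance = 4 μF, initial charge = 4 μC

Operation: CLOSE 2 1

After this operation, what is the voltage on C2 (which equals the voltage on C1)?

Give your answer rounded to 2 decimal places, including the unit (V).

Answer: 1.50 V

Derivation:
Initial: C1(2μF, Q=5μC, V=2.50V), C2(4μF, Q=4μC, V=1.00V)
Op 1: CLOSE 2-1: Q_total=9.00, C_total=6.00, V=1.50; Q2=6.00, Q1=3.00; dissipated=1.500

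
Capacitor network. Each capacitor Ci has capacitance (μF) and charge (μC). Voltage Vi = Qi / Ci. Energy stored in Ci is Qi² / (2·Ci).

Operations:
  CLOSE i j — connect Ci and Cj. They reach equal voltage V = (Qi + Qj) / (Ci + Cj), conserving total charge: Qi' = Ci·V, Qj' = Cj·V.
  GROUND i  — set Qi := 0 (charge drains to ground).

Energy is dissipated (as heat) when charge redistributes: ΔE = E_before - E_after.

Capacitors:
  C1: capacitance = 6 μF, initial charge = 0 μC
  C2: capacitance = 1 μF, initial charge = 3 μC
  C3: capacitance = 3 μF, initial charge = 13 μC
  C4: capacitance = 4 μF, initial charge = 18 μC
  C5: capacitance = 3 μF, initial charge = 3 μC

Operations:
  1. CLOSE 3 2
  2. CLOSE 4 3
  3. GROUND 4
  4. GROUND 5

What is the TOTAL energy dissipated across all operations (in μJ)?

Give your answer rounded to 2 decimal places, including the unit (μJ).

Initial: C1(6μF, Q=0μC, V=0.00V), C2(1μF, Q=3μC, V=3.00V), C3(3μF, Q=13μC, V=4.33V), C4(4μF, Q=18μC, V=4.50V), C5(3μF, Q=3μC, V=1.00V)
Op 1: CLOSE 3-2: Q_total=16.00, C_total=4.00, V=4.00; Q3=12.00, Q2=4.00; dissipated=0.667
Op 2: CLOSE 4-3: Q_total=30.00, C_total=7.00, V=4.29; Q4=17.14, Q3=12.86; dissipated=0.214
Op 3: GROUND 4: Q4=0; energy lost=36.735
Op 4: GROUND 5: Q5=0; energy lost=1.500
Total dissipated: 39.116 μJ

Answer: 39.12 μJ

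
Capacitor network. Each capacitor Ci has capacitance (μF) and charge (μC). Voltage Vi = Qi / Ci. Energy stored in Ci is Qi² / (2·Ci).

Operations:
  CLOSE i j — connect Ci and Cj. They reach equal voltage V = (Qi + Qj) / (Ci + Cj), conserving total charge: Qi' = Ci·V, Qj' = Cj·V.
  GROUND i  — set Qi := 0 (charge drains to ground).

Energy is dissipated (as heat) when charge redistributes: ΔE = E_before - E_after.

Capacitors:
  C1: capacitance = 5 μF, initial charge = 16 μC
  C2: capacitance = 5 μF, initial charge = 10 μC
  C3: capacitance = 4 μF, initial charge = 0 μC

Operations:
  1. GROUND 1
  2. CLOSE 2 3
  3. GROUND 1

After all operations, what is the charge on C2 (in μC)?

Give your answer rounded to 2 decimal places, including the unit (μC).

Answer: 5.56 μC

Derivation:
Initial: C1(5μF, Q=16μC, V=3.20V), C2(5μF, Q=10μC, V=2.00V), C3(4μF, Q=0μC, V=0.00V)
Op 1: GROUND 1: Q1=0; energy lost=25.600
Op 2: CLOSE 2-3: Q_total=10.00, C_total=9.00, V=1.11; Q2=5.56, Q3=4.44; dissipated=4.444
Op 3: GROUND 1: Q1=0; energy lost=0.000
Final charges: Q1=0.00, Q2=5.56, Q3=4.44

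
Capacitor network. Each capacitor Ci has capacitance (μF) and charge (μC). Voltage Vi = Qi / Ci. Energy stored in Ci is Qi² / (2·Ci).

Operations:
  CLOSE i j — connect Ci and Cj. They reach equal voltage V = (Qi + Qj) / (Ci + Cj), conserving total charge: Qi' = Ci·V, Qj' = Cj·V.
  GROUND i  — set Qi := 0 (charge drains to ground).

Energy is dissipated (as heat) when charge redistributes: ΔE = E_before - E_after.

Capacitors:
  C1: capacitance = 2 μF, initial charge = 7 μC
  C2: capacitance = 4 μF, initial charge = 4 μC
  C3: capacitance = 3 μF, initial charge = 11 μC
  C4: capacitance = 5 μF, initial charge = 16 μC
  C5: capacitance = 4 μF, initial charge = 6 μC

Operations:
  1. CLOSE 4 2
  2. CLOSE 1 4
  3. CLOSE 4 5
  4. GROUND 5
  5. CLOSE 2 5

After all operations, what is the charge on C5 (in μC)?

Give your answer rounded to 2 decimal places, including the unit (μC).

Answer: 4.44 μC

Derivation:
Initial: C1(2μF, Q=7μC, V=3.50V), C2(4μF, Q=4μC, V=1.00V), C3(3μF, Q=11μC, V=3.67V), C4(5μF, Q=16μC, V=3.20V), C5(4μF, Q=6μC, V=1.50V)
Op 1: CLOSE 4-2: Q_total=20.00, C_total=9.00, V=2.22; Q4=11.11, Q2=8.89; dissipated=5.378
Op 2: CLOSE 1-4: Q_total=18.11, C_total=7.00, V=2.59; Q1=5.17, Q4=12.94; dissipated=1.166
Op 3: CLOSE 4-5: Q_total=18.94, C_total=9.00, V=2.10; Q4=10.52, Q5=8.42; dissipated=1.314
Op 4: GROUND 5: Q5=0; energy lost=8.854
Op 5: CLOSE 2-5: Q_total=8.89, C_total=8.00, V=1.11; Q2=4.44, Q5=4.44; dissipated=4.938
Final charges: Q1=5.17, Q2=4.44, Q3=11.00, Q4=10.52, Q5=4.44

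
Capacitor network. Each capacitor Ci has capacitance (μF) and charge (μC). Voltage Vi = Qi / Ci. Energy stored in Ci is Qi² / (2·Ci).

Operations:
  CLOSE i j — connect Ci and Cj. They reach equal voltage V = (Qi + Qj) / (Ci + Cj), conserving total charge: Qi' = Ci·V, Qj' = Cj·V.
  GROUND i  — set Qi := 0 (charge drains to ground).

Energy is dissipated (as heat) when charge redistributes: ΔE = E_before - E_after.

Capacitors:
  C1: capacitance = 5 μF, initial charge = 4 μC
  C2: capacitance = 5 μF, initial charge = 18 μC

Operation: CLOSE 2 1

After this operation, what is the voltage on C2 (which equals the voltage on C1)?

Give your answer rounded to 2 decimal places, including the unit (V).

Answer: 2.20 V

Derivation:
Initial: C1(5μF, Q=4μC, V=0.80V), C2(5μF, Q=18μC, V=3.60V)
Op 1: CLOSE 2-1: Q_total=22.00, C_total=10.00, V=2.20; Q2=11.00, Q1=11.00; dissipated=9.800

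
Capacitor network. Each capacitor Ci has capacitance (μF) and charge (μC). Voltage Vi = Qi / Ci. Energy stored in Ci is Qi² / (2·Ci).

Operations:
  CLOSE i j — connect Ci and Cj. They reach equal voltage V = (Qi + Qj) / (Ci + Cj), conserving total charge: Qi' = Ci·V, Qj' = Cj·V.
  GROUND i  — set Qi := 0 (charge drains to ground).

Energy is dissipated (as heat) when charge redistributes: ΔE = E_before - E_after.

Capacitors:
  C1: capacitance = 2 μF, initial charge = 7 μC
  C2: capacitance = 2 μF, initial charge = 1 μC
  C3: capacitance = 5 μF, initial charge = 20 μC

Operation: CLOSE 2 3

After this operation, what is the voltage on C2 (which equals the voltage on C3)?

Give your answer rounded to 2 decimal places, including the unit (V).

Initial: C1(2μF, Q=7μC, V=3.50V), C2(2μF, Q=1μC, V=0.50V), C3(5μF, Q=20μC, V=4.00V)
Op 1: CLOSE 2-3: Q_total=21.00, C_total=7.00, V=3.00; Q2=6.00, Q3=15.00; dissipated=8.750

Answer: 3.00 V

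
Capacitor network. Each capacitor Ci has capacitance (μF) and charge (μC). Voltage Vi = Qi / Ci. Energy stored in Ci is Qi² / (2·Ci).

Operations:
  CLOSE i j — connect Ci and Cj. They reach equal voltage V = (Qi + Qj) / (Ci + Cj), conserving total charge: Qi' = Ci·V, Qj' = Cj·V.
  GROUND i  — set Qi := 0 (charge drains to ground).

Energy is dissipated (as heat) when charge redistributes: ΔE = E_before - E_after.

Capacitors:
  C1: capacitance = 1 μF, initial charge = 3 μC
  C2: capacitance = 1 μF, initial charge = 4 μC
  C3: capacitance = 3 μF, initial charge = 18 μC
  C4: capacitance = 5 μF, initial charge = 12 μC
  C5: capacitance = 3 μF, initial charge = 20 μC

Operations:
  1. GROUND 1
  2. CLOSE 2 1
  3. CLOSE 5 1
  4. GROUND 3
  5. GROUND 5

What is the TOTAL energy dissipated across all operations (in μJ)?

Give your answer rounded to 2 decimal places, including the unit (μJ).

Initial: C1(1μF, Q=3μC, V=3.00V), C2(1μF, Q=4μC, V=4.00V), C3(3μF, Q=18μC, V=6.00V), C4(5μF, Q=12μC, V=2.40V), C5(3μF, Q=20μC, V=6.67V)
Op 1: GROUND 1: Q1=0; energy lost=4.500
Op 2: CLOSE 2-1: Q_total=4.00, C_total=2.00, V=2.00; Q2=2.00, Q1=2.00; dissipated=4.000
Op 3: CLOSE 5-1: Q_total=22.00, C_total=4.00, V=5.50; Q5=16.50, Q1=5.50; dissipated=8.167
Op 4: GROUND 3: Q3=0; energy lost=54.000
Op 5: GROUND 5: Q5=0; energy lost=45.375
Total dissipated: 116.042 μJ

Answer: 116.04 μJ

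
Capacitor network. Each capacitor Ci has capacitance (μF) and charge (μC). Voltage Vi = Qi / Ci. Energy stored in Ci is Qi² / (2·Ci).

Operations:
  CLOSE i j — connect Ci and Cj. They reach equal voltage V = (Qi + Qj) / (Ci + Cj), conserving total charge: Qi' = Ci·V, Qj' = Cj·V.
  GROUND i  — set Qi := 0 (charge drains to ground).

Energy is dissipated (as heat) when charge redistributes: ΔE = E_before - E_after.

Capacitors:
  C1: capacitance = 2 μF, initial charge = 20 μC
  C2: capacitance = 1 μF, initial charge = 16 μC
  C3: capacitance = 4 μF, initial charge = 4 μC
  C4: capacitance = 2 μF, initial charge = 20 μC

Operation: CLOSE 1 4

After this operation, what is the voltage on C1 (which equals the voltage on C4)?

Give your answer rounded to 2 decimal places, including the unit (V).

Answer: 10.00 V

Derivation:
Initial: C1(2μF, Q=20μC, V=10.00V), C2(1μF, Q=16μC, V=16.00V), C3(4μF, Q=4μC, V=1.00V), C4(2μF, Q=20μC, V=10.00V)
Op 1: CLOSE 1-4: Q_total=40.00, C_total=4.00, V=10.00; Q1=20.00, Q4=20.00; dissipated=0.000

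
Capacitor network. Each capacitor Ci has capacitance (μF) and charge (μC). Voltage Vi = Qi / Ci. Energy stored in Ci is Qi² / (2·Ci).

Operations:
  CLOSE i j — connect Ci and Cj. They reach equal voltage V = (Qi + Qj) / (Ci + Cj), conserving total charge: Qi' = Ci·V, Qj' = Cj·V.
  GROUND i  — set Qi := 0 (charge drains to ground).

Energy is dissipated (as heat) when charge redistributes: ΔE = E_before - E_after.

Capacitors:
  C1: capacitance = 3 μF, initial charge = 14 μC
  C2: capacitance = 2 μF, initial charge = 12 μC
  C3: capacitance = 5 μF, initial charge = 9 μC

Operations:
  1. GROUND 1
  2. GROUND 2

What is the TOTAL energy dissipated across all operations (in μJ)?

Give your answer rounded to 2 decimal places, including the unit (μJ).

Initial: C1(3μF, Q=14μC, V=4.67V), C2(2μF, Q=12μC, V=6.00V), C3(5μF, Q=9μC, V=1.80V)
Op 1: GROUND 1: Q1=0; energy lost=32.667
Op 2: GROUND 2: Q2=0; energy lost=36.000
Total dissipated: 68.667 μJ

Answer: 68.67 μJ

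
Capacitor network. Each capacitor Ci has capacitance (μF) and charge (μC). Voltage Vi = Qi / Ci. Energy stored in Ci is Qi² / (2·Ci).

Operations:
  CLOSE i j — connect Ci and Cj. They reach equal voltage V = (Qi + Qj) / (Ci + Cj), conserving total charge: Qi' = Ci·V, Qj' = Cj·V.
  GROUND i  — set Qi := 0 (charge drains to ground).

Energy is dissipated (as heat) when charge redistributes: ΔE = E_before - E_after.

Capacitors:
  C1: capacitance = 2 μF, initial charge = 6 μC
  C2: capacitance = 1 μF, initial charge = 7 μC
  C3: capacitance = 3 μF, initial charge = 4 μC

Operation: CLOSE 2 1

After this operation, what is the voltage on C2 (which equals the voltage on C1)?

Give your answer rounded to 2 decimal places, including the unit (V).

Answer: 4.33 V

Derivation:
Initial: C1(2μF, Q=6μC, V=3.00V), C2(1μF, Q=7μC, V=7.00V), C3(3μF, Q=4μC, V=1.33V)
Op 1: CLOSE 2-1: Q_total=13.00, C_total=3.00, V=4.33; Q2=4.33, Q1=8.67; dissipated=5.333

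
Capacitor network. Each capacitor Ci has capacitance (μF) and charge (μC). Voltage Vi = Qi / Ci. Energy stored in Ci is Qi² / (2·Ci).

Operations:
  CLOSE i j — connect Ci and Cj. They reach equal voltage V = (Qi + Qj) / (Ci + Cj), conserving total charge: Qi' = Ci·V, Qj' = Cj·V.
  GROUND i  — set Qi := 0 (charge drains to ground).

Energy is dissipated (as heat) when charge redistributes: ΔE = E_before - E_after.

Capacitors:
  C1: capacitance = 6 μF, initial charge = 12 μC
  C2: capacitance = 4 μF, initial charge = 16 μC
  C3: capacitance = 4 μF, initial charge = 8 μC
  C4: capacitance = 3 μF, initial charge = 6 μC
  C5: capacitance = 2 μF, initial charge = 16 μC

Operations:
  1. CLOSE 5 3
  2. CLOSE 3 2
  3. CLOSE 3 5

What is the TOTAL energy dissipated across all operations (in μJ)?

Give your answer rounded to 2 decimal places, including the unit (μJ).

Answer: 24.00 μJ

Derivation:
Initial: C1(6μF, Q=12μC, V=2.00V), C2(4μF, Q=16μC, V=4.00V), C3(4μF, Q=8μC, V=2.00V), C4(3μF, Q=6μC, V=2.00V), C5(2μF, Q=16μC, V=8.00V)
Op 1: CLOSE 5-3: Q_total=24.00, C_total=6.00, V=4.00; Q5=8.00, Q3=16.00; dissipated=24.000
Op 2: CLOSE 3-2: Q_total=32.00, C_total=8.00, V=4.00; Q3=16.00, Q2=16.00; dissipated=0.000
Op 3: CLOSE 3-5: Q_total=24.00, C_total=6.00, V=4.00; Q3=16.00, Q5=8.00; dissipated=0.000
Total dissipated: 24.000 μJ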